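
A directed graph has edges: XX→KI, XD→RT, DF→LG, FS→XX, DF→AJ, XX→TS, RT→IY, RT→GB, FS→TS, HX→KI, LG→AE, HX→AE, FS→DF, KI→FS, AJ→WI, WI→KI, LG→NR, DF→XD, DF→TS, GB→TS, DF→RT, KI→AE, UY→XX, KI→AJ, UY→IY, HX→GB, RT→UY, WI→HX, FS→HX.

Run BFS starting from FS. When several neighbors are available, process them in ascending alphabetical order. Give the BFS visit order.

FS DF HX TS XX AJ LG RT XD AE GB KI WI NR IY UY

Visit FS; enqueue DF, HX, TS, XX → queue [DF, HX, TS, XX]
Visit DF; enqueue AJ, LG, RT, XD → queue [HX, TS, XX, AJ, LG, RT, XD]
Visit HX; enqueue AE, GB, KI → queue [TS, XX, AJ, LG, RT, XD, AE, GB, KI]
Visit TS → queue [XX, AJ, LG, RT, XD, AE, GB, KI]
Visit XX → queue [AJ, LG, RT, XD, AE, GB, KI]
Visit AJ; enqueue WI → queue [LG, RT, XD, AE, GB, KI, WI]
Visit LG; enqueue NR → queue [RT, XD, AE, GB, KI, WI, NR]
Visit RT; enqueue IY, UY → queue [XD, AE, GB, KI, WI, NR, IY, UY]
Visit XD → queue [AE, GB, KI, WI, NR, IY, UY]
Visit AE → queue [GB, KI, WI, NR, IY, UY]
Visit GB → queue [KI, WI, NR, IY, UY]
Visit KI → queue [WI, NR, IY, UY]
Visit WI → queue [NR, IY, UY]
Visit NR → queue [IY, UY]
Visit IY → queue [UY]
Visit UY → queue []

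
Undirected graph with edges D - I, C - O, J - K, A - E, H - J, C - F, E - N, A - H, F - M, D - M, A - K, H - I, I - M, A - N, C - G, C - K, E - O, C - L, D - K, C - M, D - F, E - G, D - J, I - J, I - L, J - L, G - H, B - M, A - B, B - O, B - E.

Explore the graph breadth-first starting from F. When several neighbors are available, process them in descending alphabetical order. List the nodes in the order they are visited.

Visit F; enqueue M, D, C → queue [M, D, C]
Visit M; enqueue I, B → queue [D, C, I, B]
Visit D; enqueue K, J → queue [C, I, B, K, J]
Visit C; enqueue O, L, G → queue [I, B, K, J, O, L, G]
Visit I; enqueue H → queue [B, K, J, O, L, G, H]
Visit B; enqueue E, A → queue [K, J, O, L, G, H, E, A]
Visit K → queue [J, O, L, G, H, E, A]
Visit J → queue [O, L, G, H, E, A]
Visit O → queue [L, G, H, E, A]
Visit L → queue [G, H, E, A]
Visit G → queue [H, E, A]
Visit H → queue [E, A]
Visit E; enqueue N → queue [A, N]
Visit A → queue [N]
Visit N → queue []

F, M, D, C, I, B, K, J, O, L, G, H, E, A, N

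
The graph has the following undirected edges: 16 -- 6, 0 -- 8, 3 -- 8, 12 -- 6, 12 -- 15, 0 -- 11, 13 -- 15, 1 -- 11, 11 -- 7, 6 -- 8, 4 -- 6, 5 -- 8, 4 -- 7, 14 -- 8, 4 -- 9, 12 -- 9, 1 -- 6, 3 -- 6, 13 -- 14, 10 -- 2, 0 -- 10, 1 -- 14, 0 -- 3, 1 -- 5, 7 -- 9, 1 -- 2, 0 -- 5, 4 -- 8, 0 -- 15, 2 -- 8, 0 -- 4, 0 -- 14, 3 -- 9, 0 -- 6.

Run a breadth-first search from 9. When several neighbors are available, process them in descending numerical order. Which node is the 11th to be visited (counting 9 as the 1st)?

13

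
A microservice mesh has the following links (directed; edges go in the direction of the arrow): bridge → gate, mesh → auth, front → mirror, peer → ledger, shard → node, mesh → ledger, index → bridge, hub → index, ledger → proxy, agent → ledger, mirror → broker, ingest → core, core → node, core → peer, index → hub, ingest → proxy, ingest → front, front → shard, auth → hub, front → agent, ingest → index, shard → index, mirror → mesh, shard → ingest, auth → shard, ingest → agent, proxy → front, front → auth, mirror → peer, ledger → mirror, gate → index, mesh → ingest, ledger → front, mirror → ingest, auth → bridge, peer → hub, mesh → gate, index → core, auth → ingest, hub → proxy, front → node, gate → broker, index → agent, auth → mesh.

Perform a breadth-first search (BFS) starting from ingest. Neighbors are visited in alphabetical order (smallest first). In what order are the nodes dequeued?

ingest, agent, core, front, index, proxy, ledger, node, peer, auth, mirror, shard, bridge, hub, mesh, broker, gate

Visit ingest; enqueue agent, core, front, index, proxy → queue [agent, core, front, index, proxy]
Visit agent; enqueue ledger → queue [core, front, index, proxy, ledger]
Visit core; enqueue node, peer → queue [front, index, proxy, ledger, node, peer]
Visit front; enqueue auth, mirror, shard → queue [index, proxy, ledger, node, peer, auth, mirror, shard]
Visit index; enqueue bridge, hub → queue [proxy, ledger, node, peer, auth, mirror, shard, bridge, hub]
Visit proxy → queue [ledger, node, peer, auth, mirror, shard, bridge, hub]
Visit ledger → queue [node, peer, auth, mirror, shard, bridge, hub]
Visit node → queue [peer, auth, mirror, shard, bridge, hub]
Visit peer → queue [auth, mirror, shard, bridge, hub]
Visit auth; enqueue mesh → queue [mirror, shard, bridge, hub, mesh]
Visit mirror; enqueue broker → queue [shard, bridge, hub, mesh, broker]
Visit shard → queue [bridge, hub, mesh, broker]
Visit bridge; enqueue gate → queue [hub, mesh, broker, gate]
Visit hub → queue [mesh, broker, gate]
Visit mesh → queue [broker, gate]
Visit broker → queue [gate]
Visit gate → queue []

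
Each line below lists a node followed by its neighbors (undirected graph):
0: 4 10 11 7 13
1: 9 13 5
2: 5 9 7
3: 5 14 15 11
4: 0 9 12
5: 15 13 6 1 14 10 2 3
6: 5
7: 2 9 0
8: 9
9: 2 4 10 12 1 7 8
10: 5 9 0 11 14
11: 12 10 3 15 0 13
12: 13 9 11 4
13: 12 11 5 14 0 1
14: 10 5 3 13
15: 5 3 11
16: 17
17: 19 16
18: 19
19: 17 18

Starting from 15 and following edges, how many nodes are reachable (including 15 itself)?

BFS from 15 visits: 15, 11, 5, 3, 13, 12, 10, 0, 14, 6, 2, 1, 9, 4, 7, 8
Reachable nodes: 16 of 20 total.

16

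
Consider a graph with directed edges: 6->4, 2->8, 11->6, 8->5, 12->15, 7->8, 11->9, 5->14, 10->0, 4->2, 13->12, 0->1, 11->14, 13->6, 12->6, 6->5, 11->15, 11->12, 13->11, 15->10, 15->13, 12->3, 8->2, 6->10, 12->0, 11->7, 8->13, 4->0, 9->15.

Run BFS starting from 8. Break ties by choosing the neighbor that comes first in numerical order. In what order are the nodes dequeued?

Visit 8; enqueue 2, 5, 13 → queue [2, 5, 13]
Visit 2 → queue [5, 13]
Visit 5; enqueue 14 → queue [13, 14]
Visit 13; enqueue 6, 11, 12 → queue [14, 6, 11, 12]
Visit 14 → queue [6, 11, 12]
Visit 6; enqueue 4, 10 → queue [11, 12, 4, 10]
Visit 11; enqueue 7, 9, 15 → queue [12, 4, 10, 7, 9, 15]
Visit 12; enqueue 0, 3 → queue [4, 10, 7, 9, 15, 0, 3]
Visit 4 → queue [10, 7, 9, 15, 0, 3]
Visit 10 → queue [7, 9, 15, 0, 3]
Visit 7 → queue [9, 15, 0, 3]
Visit 9 → queue [15, 0, 3]
Visit 15 → queue [0, 3]
Visit 0; enqueue 1 → queue [3, 1]
Visit 3 → queue [1]
Visit 1 → queue []

8 -> 2 -> 5 -> 13 -> 14 -> 6 -> 11 -> 12 -> 4 -> 10 -> 7 -> 9 -> 15 -> 0 -> 3 -> 1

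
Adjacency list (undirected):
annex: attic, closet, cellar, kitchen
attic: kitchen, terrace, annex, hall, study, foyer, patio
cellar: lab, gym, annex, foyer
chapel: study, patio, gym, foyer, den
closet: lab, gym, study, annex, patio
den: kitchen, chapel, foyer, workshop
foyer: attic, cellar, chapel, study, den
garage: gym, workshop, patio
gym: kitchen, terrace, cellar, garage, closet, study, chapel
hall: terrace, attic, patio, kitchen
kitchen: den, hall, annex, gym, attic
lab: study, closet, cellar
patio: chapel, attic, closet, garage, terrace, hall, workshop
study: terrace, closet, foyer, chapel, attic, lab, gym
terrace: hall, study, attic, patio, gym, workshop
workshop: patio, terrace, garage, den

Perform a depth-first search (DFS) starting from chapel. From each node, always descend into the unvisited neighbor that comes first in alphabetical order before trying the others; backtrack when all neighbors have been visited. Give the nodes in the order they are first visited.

Visit chapel
chapel → den
den → foyer
foyer → attic
attic → annex
annex → cellar
cellar → gym
gym → closet
closet → lab
lab → study
study → terrace
terrace → hall
hall → kitchen
hall → patio
patio → garage
garage → workshop

chapel -> den -> foyer -> attic -> annex -> cellar -> gym -> closet -> lab -> study -> terrace -> hall -> kitchen -> patio -> garage -> workshop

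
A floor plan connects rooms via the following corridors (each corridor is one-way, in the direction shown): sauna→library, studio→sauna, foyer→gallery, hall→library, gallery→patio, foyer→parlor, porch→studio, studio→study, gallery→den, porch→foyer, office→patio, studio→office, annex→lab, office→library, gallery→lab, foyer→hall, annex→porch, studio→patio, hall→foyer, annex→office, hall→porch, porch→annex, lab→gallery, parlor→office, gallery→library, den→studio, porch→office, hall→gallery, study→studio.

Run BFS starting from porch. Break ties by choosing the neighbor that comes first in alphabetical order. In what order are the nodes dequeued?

Visit porch; enqueue annex, foyer, office, studio → queue [annex, foyer, office, studio]
Visit annex; enqueue lab → queue [foyer, office, studio, lab]
Visit foyer; enqueue gallery, hall, parlor → queue [office, studio, lab, gallery, hall, parlor]
Visit office; enqueue library, patio → queue [studio, lab, gallery, hall, parlor, library, patio]
Visit studio; enqueue sauna, study → queue [lab, gallery, hall, parlor, library, patio, sauna, study]
Visit lab → queue [gallery, hall, parlor, library, patio, sauna, study]
Visit gallery; enqueue den → queue [hall, parlor, library, patio, sauna, study, den]
Visit hall → queue [parlor, library, patio, sauna, study, den]
Visit parlor → queue [library, patio, sauna, study, den]
Visit library → queue [patio, sauna, study, den]
Visit patio → queue [sauna, study, den]
Visit sauna → queue [study, den]
Visit study → queue [den]
Visit den → queue []

porch, annex, foyer, office, studio, lab, gallery, hall, parlor, library, patio, sauna, study, den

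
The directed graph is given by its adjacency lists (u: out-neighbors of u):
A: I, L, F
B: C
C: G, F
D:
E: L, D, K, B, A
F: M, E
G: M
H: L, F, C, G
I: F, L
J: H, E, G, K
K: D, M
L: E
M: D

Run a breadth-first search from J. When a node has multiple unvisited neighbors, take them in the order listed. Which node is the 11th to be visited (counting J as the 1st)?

Visit J; enqueue H, E, G, K → queue [H, E, G, K]
Visit H; enqueue L, F, C → queue [E, G, K, L, F, C]
Visit E; enqueue D, B, A → queue [G, K, L, F, C, D, B, A]
Visit G; enqueue M → queue [K, L, F, C, D, B, A, M]
Visit K → queue [L, F, C, D, B, A, M]
Visit L → queue [F, C, D, B, A, M]
Visit F → queue [C, D, B, A, M]
Visit C → queue [D, B, A, M]
Visit D → queue [B, A, M]
Visit B → queue [A, M]
Visit A; enqueue I → queue [M, I]
Visit M → queue [I]
Visit I → queue []

Visit order: J, H, E, G, K, L, F, C, D, B, A, M, I

A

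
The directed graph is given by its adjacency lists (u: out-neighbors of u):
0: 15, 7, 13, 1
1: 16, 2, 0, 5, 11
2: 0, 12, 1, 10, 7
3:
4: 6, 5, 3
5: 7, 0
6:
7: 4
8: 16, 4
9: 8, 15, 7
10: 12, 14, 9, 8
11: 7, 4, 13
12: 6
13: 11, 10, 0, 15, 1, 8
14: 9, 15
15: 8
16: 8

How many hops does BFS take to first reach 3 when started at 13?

3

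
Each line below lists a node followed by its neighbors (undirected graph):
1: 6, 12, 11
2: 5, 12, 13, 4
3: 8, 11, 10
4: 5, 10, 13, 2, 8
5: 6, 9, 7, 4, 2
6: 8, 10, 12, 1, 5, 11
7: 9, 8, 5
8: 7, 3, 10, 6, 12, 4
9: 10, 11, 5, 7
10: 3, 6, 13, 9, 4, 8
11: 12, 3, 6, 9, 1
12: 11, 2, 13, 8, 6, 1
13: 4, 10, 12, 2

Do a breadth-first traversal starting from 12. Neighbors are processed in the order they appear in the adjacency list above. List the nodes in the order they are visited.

12 -> 11 -> 2 -> 13 -> 8 -> 6 -> 1 -> 3 -> 9 -> 5 -> 4 -> 10 -> 7

Visit 12; enqueue 11, 2, 13, 8, 6, 1 → queue [11, 2, 13, 8, 6, 1]
Visit 11; enqueue 3, 9 → queue [2, 13, 8, 6, 1, 3, 9]
Visit 2; enqueue 5, 4 → queue [13, 8, 6, 1, 3, 9, 5, 4]
Visit 13; enqueue 10 → queue [8, 6, 1, 3, 9, 5, 4, 10]
Visit 8; enqueue 7 → queue [6, 1, 3, 9, 5, 4, 10, 7]
Visit 6 → queue [1, 3, 9, 5, 4, 10, 7]
Visit 1 → queue [3, 9, 5, 4, 10, 7]
Visit 3 → queue [9, 5, 4, 10, 7]
Visit 9 → queue [5, 4, 10, 7]
Visit 5 → queue [4, 10, 7]
Visit 4 → queue [10, 7]
Visit 10 → queue [7]
Visit 7 → queue []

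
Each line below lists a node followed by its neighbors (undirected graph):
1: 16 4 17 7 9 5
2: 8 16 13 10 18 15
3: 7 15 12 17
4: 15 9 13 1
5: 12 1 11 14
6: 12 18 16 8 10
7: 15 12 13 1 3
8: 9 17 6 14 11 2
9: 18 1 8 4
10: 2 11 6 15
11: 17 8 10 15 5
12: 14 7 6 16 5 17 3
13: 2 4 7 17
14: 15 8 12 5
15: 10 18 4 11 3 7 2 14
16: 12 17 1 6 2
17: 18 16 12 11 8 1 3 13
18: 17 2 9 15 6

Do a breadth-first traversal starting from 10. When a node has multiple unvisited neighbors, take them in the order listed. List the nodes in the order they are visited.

10, 2, 11, 6, 15, 8, 16, 13, 18, 17, 5, 12, 4, 3, 7, 14, 9, 1

Visit 10; enqueue 2, 11, 6, 15 → queue [2, 11, 6, 15]
Visit 2; enqueue 8, 16, 13, 18 → queue [11, 6, 15, 8, 16, 13, 18]
Visit 11; enqueue 17, 5 → queue [6, 15, 8, 16, 13, 18, 17, 5]
Visit 6; enqueue 12 → queue [15, 8, 16, 13, 18, 17, 5, 12]
Visit 15; enqueue 4, 3, 7, 14 → queue [8, 16, 13, 18, 17, 5, 12, 4, 3, 7, 14]
Visit 8; enqueue 9 → queue [16, 13, 18, 17, 5, 12, 4, 3, 7, 14, 9]
Visit 16; enqueue 1 → queue [13, 18, 17, 5, 12, 4, 3, 7, 14, 9, 1]
Visit 13 → queue [18, 17, 5, 12, 4, 3, 7, 14, 9, 1]
Visit 18 → queue [17, 5, 12, 4, 3, 7, 14, 9, 1]
Visit 17 → queue [5, 12, 4, 3, 7, 14, 9, 1]
Visit 5 → queue [12, 4, 3, 7, 14, 9, 1]
Visit 12 → queue [4, 3, 7, 14, 9, 1]
Visit 4 → queue [3, 7, 14, 9, 1]
Visit 3 → queue [7, 14, 9, 1]
Visit 7 → queue [14, 9, 1]
Visit 14 → queue [9, 1]
Visit 9 → queue [1]
Visit 1 → queue []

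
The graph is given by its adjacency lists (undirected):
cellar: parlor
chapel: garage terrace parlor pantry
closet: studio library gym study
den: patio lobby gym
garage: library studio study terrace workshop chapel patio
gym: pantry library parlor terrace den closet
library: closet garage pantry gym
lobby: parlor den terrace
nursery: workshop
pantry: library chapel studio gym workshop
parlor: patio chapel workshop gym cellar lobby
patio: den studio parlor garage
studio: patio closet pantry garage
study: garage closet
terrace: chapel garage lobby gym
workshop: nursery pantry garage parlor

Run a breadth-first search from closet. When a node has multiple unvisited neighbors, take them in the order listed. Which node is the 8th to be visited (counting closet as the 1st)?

garage

Visit closet; enqueue studio, library, gym, study → queue [studio, library, gym, study]
Visit studio; enqueue patio, pantry, garage → queue [library, gym, study, patio, pantry, garage]
Visit library → queue [gym, study, patio, pantry, garage]
Visit gym; enqueue parlor, terrace, den → queue [study, patio, pantry, garage, parlor, terrace, den]
Visit study → queue [patio, pantry, garage, parlor, terrace, den]
Visit patio → queue [pantry, garage, parlor, terrace, den]
Visit pantry; enqueue chapel, workshop → queue [garage, parlor, terrace, den, chapel, workshop]
Visit garage → queue [parlor, terrace, den, chapel, workshop]
Visit parlor; enqueue cellar, lobby → queue [terrace, den, chapel, workshop, cellar, lobby]
Visit terrace → queue [den, chapel, workshop, cellar, lobby]
Visit den → queue [chapel, workshop, cellar, lobby]
Visit chapel → queue [workshop, cellar, lobby]
Visit workshop; enqueue nursery → queue [cellar, lobby, nursery]
Visit cellar → queue [lobby, nursery]
Visit lobby → queue [nursery]
Visit nursery → queue []

Visit order: closet, studio, library, gym, study, patio, pantry, garage, parlor, terrace, den, chapel, workshop, cellar, lobby, nursery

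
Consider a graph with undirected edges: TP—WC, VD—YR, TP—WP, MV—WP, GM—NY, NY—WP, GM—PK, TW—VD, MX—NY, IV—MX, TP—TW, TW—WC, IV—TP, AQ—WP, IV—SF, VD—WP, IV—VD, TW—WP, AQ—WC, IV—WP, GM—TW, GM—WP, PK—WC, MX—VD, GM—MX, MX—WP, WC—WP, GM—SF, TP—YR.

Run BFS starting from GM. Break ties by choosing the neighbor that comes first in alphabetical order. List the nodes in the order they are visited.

GM, MX, NY, PK, SF, TW, WP, IV, VD, WC, TP, AQ, MV, YR

Visit GM; enqueue MX, NY, PK, SF, TW, WP → queue [MX, NY, PK, SF, TW, WP]
Visit MX; enqueue IV, VD → queue [NY, PK, SF, TW, WP, IV, VD]
Visit NY → queue [PK, SF, TW, WP, IV, VD]
Visit PK; enqueue WC → queue [SF, TW, WP, IV, VD, WC]
Visit SF → queue [TW, WP, IV, VD, WC]
Visit TW; enqueue TP → queue [WP, IV, VD, WC, TP]
Visit WP; enqueue AQ, MV → queue [IV, VD, WC, TP, AQ, MV]
Visit IV → queue [VD, WC, TP, AQ, MV]
Visit VD; enqueue YR → queue [WC, TP, AQ, MV, YR]
Visit WC → queue [TP, AQ, MV, YR]
Visit TP → queue [AQ, MV, YR]
Visit AQ → queue [MV, YR]
Visit MV → queue [YR]
Visit YR → queue []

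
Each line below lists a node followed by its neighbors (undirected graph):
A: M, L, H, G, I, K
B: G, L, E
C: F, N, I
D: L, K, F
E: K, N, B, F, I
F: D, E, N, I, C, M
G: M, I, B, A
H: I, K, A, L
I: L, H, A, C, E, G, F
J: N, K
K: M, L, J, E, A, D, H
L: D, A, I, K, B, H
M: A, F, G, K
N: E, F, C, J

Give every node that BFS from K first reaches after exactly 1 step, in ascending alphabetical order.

A, D, E, H, J, L, M

Level 0: K
Level 1: A, D, E, H, J, L, M
Level 2: B, F, G, I, N
Level 3: C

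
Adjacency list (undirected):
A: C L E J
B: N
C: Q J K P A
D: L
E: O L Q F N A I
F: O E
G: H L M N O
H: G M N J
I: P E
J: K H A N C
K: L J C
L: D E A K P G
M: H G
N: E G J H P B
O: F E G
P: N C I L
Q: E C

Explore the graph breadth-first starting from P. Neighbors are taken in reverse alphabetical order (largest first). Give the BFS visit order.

Visit P; enqueue N, L, I, C → queue [N, L, I, C]
Visit N; enqueue J, H, G, E, B → queue [L, I, C, J, H, G, E, B]
Visit L; enqueue K, D, A → queue [I, C, J, H, G, E, B, K, D, A]
Visit I → queue [C, J, H, G, E, B, K, D, A]
Visit C; enqueue Q → queue [J, H, G, E, B, K, D, A, Q]
Visit J → queue [H, G, E, B, K, D, A, Q]
Visit H; enqueue M → queue [G, E, B, K, D, A, Q, M]
Visit G; enqueue O → queue [E, B, K, D, A, Q, M, O]
Visit E; enqueue F → queue [B, K, D, A, Q, M, O, F]
Visit B → queue [K, D, A, Q, M, O, F]
Visit K → queue [D, A, Q, M, O, F]
Visit D → queue [A, Q, M, O, F]
Visit A → queue [Q, M, O, F]
Visit Q → queue [M, O, F]
Visit M → queue [O, F]
Visit O → queue [F]
Visit F → queue []

P → N → L → I → C → J → H → G → E → B → K → D → A → Q → M → O → F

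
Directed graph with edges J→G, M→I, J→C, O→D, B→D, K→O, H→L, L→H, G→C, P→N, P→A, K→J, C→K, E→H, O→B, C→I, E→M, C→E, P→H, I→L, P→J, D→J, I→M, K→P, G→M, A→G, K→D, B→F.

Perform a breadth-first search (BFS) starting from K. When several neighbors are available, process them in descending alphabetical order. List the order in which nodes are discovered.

K → P → O → J → D → N → H → A → B → G → C → L → F → M → I → E

Visit K; enqueue P, O, J, D → queue [P, O, J, D]
Visit P; enqueue N, H, A → queue [O, J, D, N, H, A]
Visit O; enqueue B → queue [J, D, N, H, A, B]
Visit J; enqueue G, C → queue [D, N, H, A, B, G, C]
Visit D → queue [N, H, A, B, G, C]
Visit N → queue [H, A, B, G, C]
Visit H; enqueue L → queue [A, B, G, C, L]
Visit A → queue [B, G, C, L]
Visit B; enqueue F → queue [G, C, L, F]
Visit G; enqueue M → queue [C, L, F, M]
Visit C; enqueue I, E → queue [L, F, M, I, E]
Visit L → queue [F, M, I, E]
Visit F → queue [M, I, E]
Visit M → queue [I, E]
Visit I → queue [E]
Visit E → queue []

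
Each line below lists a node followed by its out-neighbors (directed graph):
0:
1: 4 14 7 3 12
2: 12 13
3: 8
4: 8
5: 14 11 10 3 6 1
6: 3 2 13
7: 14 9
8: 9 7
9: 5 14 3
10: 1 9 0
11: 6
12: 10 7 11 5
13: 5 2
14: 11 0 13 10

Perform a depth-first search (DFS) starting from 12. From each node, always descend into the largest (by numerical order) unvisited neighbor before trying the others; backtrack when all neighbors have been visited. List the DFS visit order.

12 11 6 13 5 14 10 9 3 8 7 1 4 0 2

Visit 12
12 → 11
11 → 6
6 → 13
13 → 5
5 → 14
14 → 10
10 → 9
9 → 3
3 → 8
8 → 7
10 → 1
1 → 4
10 → 0
13 → 2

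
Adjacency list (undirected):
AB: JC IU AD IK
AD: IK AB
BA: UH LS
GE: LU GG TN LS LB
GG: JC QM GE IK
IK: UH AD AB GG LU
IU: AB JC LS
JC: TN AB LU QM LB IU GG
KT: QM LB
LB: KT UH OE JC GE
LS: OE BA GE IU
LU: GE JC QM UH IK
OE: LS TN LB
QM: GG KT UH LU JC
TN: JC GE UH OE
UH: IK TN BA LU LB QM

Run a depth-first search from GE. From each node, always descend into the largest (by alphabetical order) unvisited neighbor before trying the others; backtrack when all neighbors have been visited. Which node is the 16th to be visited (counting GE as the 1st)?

Visit GE
GE → TN
TN → UH
UH → QM
QM → LU
LU → JC
JC → LB
LB → OE
OE → LS
LS → IU
IU → AB
AB → IK
IK → GG
IK → AD
LS → BA
LB → KT

Visit order: GE, TN, UH, QM, LU, JC, LB, OE, LS, IU, AB, IK, GG, AD, BA, KT

KT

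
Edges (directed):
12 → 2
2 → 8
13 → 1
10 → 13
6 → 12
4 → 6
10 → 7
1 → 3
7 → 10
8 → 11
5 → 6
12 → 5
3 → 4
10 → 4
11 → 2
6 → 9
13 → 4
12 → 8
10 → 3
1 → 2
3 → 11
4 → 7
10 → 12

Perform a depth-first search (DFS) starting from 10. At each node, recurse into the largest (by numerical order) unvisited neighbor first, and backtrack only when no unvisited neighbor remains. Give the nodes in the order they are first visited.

10 13 4 7 6 12 8 11 2 5 9 1 3

Visit 10
10 → 13
13 → 4
4 → 7
4 → 6
6 → 12
12 → 8
8 → 11
11 → 2
12 → 5
6 → 9
13 → 1
1 → 3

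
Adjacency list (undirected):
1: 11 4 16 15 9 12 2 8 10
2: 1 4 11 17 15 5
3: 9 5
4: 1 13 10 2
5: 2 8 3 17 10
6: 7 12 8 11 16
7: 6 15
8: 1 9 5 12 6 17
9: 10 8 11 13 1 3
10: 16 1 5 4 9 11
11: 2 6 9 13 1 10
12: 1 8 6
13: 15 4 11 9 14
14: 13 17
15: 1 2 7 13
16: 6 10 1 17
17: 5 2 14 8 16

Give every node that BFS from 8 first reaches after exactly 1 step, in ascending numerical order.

Level 0: 8
Level 1: 1, 5, 6, 9, 12, 17
Level 2: 2, 3, 4, 7, 10, 11, 13, 14, 15, 16

1, 5, 6, 9, 12, 17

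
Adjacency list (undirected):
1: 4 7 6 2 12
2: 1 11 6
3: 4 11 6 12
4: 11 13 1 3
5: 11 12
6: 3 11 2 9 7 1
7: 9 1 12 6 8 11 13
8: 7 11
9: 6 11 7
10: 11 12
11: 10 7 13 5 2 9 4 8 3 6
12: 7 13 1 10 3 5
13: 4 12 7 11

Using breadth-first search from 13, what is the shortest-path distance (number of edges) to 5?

Level 0: 13
Level 1: 4, 7, 11, 12
Level 2: 1, 2, 3, 5, 6, 8, 9, 10
5 first appears at level 2.

2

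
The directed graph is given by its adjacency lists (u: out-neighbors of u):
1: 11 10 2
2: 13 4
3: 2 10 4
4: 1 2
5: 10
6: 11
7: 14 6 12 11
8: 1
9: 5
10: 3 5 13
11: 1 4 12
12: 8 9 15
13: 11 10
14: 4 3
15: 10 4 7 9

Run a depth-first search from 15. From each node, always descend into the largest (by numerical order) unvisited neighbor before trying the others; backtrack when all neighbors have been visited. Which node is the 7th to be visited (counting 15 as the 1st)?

5

Visit 15
15 → 10
10 → 13
13 → 11
11 → 12
12 → 9
9 → 5
12 → 8
8 → 1
1 → 2
2 → 4
10 → 3
15 → 7
7 → 14
7 → 6

Visit order: 15, 10, 13, 11, 12, 9, 5, 8, 1, 2, 4, 3, 7, 14, 6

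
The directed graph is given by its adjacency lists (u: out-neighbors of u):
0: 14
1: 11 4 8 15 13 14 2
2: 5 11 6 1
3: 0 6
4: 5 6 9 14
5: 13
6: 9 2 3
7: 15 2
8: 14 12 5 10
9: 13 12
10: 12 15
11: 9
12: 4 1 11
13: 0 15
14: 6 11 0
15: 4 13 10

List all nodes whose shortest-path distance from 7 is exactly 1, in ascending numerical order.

Level 0: 7
Level 1: 2, 15
Level 2: 1, 4, 5, 6, 10, 11, 13
Level 3: 0, 3, 8, 9, 12, 14

2, 15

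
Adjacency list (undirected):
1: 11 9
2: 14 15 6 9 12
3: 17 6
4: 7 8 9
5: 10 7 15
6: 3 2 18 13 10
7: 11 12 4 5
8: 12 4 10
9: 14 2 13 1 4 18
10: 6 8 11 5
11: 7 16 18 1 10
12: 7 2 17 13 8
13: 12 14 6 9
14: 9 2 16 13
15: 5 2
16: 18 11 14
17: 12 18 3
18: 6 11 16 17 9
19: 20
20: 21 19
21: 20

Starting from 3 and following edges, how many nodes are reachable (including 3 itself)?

BFS from 3 visits: 3, 6, 17, 2, 10, 13, 18, 12, 9, 14, 15, 5, 8, 11, 16, 7, 1, 4
Reachable nodes: 18 of 21 total.

18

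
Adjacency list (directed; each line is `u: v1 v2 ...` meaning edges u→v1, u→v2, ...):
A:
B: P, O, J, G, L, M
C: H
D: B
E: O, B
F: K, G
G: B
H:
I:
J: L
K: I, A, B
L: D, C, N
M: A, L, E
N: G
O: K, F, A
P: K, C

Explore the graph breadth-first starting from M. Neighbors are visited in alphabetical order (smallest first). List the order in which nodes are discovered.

M, A, E, L, B, O, C, D, N, G, J, P, F, K, H, I

Visit M; enqueue A, E, L → queue [A, E, L]
Visit A → queue [E, L]
Visit E; enqueue B, O → queue [L, B, O]
Visit L; enqueue C, D, N → queue [B, O, C, D, N]
Visit B; enqueue G, J, P → queue [O, C, D, N, G, J, P]
Visit O; enqueue F, K → queue [C, D, N, G, J, P, F, K]
Visit C; enqueue H → queue [D, N, G, J, P, F, K, H]
Visit D → queue [N, G, J, P, F, K, H]
Visit N → queue [G, J, P, F, K, H]
Visit G → queue [J, P, F, K, H]
Visit J → queue [P, F, K, H]
Visit P → queue [F, K, H]
Visit F → queue [K, H]
Visit K; enqueue I → queue [H, I]
Visit H → queue [I]
Visit I → queue []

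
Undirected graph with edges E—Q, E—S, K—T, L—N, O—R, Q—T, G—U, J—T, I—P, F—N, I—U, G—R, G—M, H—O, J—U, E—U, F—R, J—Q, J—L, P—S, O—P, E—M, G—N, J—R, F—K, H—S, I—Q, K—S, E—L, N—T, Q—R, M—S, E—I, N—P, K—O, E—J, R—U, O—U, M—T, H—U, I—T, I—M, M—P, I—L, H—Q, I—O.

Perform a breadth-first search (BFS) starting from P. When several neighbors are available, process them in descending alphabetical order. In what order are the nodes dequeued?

P, S, O, N, M, I, K, H, E, U, R, T, L, G, F, Q, J

Visit P; enqueue S, O, N, M, I → queue [S, O, N, M, I]
Visit S; enqueue K, H, E → queue [O, N, M, I, K, H, E]
Visit O; enqueue U, R → queue [N, M, I, K, H, E, U, R]
Visit N; enqueue T, L, G, F → queue [M, I, K, H, E, U, R, T, L, G, F]
Visit M → queue [I, K, H, E, U, R, T, L, G, F]
Visit I; enqueue Q → queue [K, H, E, U, R, T, L, G, F, Q]
Visit K → queue [H, E, U, R, T, L, G, F, Q]
Visit H → queue [E, U, R, T, L, G, F, Q]
Visit E; enqueue J → queue [U, R, T, L, G, F, Q, J]
Visit U → queue [R, T, L, G, F, Q, J]
Visit R → queue [T, L, G, F, Q, J]
Visit T → queue [L, G, F, Q, J]
Visit L → queue [G, F, Q, J]
Visit G → queue [F, Q, J]
Visit F → queue [Q, J]
Visit Q → queue [J]
Visit J → queue []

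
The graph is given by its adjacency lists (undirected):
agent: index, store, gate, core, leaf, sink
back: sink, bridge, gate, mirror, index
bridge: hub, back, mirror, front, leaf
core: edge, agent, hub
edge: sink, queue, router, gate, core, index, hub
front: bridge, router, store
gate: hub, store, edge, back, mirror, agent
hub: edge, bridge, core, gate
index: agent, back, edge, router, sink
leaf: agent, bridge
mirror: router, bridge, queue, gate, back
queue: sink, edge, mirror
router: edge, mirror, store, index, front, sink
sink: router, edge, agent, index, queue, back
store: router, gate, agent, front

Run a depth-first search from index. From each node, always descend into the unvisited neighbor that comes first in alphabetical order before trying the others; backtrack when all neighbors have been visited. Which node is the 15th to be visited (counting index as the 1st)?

Visit index
index → agent
agent → core
core → edge
edge → gate
gate → back
back → bridge
bridge → front
front → router
router → mirror
mirror → queue
queue → sink
router → store
bridge → hub
bridge → leaf

Visit order: index, agent, core, edge, gate, back, bridge, front, router, mirror, queue, sink, store, hub, leaf

leaf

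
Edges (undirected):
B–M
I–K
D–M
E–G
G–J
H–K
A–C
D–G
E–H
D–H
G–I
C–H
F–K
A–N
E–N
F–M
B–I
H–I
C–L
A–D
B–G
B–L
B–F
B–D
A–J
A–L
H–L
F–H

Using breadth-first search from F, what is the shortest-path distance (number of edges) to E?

2

Level 0: F
Level 1: B, H, K, M
Level 2: C, D, E, G, I, L
Level 3: A, J, N
E first appears at level 2.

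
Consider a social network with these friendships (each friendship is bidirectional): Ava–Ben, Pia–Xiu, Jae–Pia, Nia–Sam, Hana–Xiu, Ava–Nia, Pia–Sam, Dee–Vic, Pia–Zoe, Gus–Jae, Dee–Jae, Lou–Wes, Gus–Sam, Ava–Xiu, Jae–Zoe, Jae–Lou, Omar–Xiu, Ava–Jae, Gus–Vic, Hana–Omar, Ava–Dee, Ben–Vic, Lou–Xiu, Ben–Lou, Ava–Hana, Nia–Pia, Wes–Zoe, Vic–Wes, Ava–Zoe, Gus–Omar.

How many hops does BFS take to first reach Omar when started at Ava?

Level 0: Ava
Level 1: Ben, Dee, Hana, Jae, Nia, Xiu, Zoe
Level 2: Gus, Lou, Omar, Pia, Sam, Vic, Wes
Omar first appears at level 2.

2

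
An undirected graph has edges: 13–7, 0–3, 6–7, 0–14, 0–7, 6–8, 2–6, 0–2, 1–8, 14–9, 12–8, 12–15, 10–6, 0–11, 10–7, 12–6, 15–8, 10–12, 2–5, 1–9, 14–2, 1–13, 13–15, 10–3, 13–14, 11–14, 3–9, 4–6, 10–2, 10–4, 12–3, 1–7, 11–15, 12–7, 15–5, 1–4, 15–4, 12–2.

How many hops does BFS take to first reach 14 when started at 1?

2

Level 0: 1
Level 1: 4, 7, 8, 9, 13
Level 2: 0, 3, 6, 10, 12, 14, 15
Level 3: 2, 5, 11
14 first appears at level 2.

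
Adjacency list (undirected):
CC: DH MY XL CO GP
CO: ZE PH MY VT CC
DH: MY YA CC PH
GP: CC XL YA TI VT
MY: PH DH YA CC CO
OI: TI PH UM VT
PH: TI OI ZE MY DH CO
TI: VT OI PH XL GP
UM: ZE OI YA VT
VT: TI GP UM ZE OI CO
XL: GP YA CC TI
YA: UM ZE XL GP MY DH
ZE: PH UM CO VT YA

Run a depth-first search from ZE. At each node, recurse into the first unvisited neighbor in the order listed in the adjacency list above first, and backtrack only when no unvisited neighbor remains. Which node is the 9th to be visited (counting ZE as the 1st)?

Visit ZE
ZE → PH
PH → TI
TI → VT
VT → GP
GP → CC
CC → DH
DH → MY
MY → YA
YA → UM
UM → OI
YA → XL
MY → CO

Visit order: ZE, PH, TI, VT, GP, CC, DH, MY, YA, UM, OI, XL, CO

YA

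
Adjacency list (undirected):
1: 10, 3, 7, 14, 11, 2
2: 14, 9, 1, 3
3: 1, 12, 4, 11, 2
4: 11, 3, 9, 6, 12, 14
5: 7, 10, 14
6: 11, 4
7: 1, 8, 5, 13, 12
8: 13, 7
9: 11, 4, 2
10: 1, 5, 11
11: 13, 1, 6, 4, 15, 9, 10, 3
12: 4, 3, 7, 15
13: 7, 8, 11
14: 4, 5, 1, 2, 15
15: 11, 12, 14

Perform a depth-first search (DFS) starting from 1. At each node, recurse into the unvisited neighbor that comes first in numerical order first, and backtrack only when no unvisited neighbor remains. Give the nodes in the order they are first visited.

Visit 1
1 → 2
2 → 3
3 → 4
4 → 6
6 → 11
11 → 9
11 → 10
10 → 5
5 → 7
7 → 8
8 → 13
7 → 12
12 → 15
15 → 14

1, 2, 3, 4, 6, 11, 9, 10, 5, 7, 8, 13, 12, 15, 14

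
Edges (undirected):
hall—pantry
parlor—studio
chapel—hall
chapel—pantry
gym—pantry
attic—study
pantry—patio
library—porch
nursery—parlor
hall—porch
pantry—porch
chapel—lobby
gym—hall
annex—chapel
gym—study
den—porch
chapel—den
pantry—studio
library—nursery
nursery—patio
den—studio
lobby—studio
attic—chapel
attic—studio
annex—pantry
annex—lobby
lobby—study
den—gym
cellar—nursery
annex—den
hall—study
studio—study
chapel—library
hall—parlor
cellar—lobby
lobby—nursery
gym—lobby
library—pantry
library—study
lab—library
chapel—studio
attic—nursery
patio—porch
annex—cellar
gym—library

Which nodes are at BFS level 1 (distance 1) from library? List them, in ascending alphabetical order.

Level 0: library
Level 1: chapel, gym, lab, nursery, pantry, porch, study
Level 2: annex, attic, cellar, den, hall, lobby, parlor, patio, studio

chapel, gym, lab, nursery, pantry, porch, study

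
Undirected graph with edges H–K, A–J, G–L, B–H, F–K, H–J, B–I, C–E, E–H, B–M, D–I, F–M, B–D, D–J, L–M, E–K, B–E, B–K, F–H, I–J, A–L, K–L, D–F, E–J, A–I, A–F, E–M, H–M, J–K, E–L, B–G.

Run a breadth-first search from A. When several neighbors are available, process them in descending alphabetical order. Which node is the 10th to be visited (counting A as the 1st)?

H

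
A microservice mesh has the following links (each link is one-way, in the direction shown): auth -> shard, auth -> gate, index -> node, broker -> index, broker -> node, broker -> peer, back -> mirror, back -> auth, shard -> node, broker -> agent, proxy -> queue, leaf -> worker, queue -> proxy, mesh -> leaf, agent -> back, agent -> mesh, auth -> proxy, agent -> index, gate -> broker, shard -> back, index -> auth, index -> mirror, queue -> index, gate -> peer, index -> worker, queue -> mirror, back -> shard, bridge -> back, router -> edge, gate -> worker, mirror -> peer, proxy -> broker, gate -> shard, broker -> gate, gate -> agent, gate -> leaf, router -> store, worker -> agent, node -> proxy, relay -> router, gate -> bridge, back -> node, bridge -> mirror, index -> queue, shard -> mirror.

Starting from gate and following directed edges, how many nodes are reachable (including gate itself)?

16

BFS from gate visits: gate, worker, shard, peer, leaf, broker, bridge, agent, node, mirror, back, index, mesh, proxy, auth, queue
Reachable nodes: 16 of 20 total.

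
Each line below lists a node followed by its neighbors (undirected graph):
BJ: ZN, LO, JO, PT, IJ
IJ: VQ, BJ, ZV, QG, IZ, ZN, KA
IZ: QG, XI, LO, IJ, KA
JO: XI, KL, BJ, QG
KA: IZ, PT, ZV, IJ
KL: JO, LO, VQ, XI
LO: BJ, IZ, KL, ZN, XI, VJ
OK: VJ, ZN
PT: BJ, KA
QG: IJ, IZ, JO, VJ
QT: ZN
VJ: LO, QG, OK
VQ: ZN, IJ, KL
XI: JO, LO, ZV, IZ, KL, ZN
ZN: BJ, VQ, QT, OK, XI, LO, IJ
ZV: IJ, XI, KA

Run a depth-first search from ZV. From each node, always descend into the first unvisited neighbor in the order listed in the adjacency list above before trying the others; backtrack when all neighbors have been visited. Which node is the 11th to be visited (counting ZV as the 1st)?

Visit ZV
ZV → IJ
IJ → VQ
VQ → ZN
ZN → BJ
BJ → LO
LO → IZ
IZ → QG
QG → JO
JO → XI
XI → KL
QG → VJ
VJ → OK
IZ → KA
KA → PT
ZN → QT

Visit order: ZV, IJ, VQ, ZN, BJ, LO, IZ, QG, JO, XI, KL, VJ, OK, KA, PT, QT

KL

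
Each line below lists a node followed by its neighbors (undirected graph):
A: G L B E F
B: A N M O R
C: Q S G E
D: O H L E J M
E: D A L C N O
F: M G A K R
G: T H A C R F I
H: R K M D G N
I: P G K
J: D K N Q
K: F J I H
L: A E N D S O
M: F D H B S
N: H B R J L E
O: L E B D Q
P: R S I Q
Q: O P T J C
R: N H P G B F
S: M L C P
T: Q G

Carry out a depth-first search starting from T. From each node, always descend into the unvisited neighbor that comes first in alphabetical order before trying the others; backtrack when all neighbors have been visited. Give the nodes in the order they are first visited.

Visit T
T → G
G → A
A → B
B → M
M → D
D → E
E → C
C → Q
Q → J
J → K
K → F
F → R
R → H
H → N
N → L
L → O
L → S
S → P
P → I

T, G, A, B, M, D, E, C, Q, J, K, F, R, H, N, L, O, S, P, I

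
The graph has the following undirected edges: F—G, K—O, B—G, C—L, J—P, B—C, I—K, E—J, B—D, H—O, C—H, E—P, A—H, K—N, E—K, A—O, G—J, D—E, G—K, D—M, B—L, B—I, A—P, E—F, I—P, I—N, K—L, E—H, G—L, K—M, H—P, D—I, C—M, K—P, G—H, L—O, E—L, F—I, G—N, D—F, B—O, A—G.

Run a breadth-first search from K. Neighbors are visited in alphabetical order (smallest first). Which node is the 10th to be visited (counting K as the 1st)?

D

Visit K; enqueue E, G, I, L, M, N, O, P → queue [E, G, I, L, M, N, O, P]
Visit E; enqueue D, F, H, J → queue [G, I, L, M, N, O, P, D, F, H, J]
Visit G; enqueue A, B → queue [I, L, M, N, O, P, D, F, H, J, A, B]
Visit I → queue [L, M, N, O, P, D, F, H, J, A, B]
Visit L; enqueue C → queue [M, N, O, P, D, F, H, J, A, B, C]
Visit M → queue [N, O, P, D, F, H, J, A, B, C]
Visit N → queue [O, P, D, F, H, J, A, B, C]
Visit O → queue [P, D, F, H, J, A, B, C]
Visit P → queue [D, F, H, J, A, B, C]
Visit D → queue [F, H, J, A, B, C]
Visit F → queue [H, J, A, B, C]
Visit H → queue [J, A, B, C]
Visit J → queue [A, B, C]
Visit A → queue [B, C]
Visit B → queue [C]
Visit C → queue []

Visit order: K, E, G, I, L, M, N, O, P, D, F, H, J, A, B, C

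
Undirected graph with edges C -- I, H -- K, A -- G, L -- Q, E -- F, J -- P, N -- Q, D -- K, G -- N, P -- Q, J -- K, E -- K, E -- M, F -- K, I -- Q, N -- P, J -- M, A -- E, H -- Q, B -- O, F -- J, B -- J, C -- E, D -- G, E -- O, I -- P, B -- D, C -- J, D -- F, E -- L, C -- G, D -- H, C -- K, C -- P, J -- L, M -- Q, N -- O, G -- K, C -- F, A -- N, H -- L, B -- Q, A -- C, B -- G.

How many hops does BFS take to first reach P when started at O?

Level 0: O
Level 1: B, E, N
Level 2: A, C, D, F, G, J, K, L, M, P, Q
Level 3: H, I
P first appears at level 2.

2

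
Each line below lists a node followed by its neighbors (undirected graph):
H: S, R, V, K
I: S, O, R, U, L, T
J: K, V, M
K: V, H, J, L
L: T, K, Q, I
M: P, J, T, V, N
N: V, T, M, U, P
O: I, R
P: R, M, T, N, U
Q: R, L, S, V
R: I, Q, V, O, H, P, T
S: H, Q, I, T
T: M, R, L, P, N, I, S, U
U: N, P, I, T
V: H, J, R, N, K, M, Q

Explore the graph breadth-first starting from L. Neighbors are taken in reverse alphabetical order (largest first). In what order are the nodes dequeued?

L, T, Q, K, I, U, S, R, P, N, M, V, J, H, O

Visit L; enqueue T, Q, K, I → queue [T, Q, K, I]
Visit T; enqueue U, S, R, P, N, M → queue [Q, K, I, U, S, R, P, N, M]
Visit Q; enqueue V → queue [K, I, U, S, R, P, N, M, V]
Visit K; enqueue J, H → queue [I, U, S, R, P, N, M, V, J, H]
Visit I; enqueue O → queue [U, S, R, P, N, M, V, J, H, O]
Visit U → queue [S, R, P, N, M, V, J, H, O]
Visit S → queue [R, P, N, M, V, J, H, O]
Visit R → queue [P, N, M, V, J, H, O]
Visit P → queue [N, M, V, J, H, O]
Visit N → queue [M, V, J, H, O]
Visit M → queue [V, J, H, O]
Visit V → queue [J, H, O]
Visit J → queue [H, O]
Visit H → queue [O]
Visit O → queue []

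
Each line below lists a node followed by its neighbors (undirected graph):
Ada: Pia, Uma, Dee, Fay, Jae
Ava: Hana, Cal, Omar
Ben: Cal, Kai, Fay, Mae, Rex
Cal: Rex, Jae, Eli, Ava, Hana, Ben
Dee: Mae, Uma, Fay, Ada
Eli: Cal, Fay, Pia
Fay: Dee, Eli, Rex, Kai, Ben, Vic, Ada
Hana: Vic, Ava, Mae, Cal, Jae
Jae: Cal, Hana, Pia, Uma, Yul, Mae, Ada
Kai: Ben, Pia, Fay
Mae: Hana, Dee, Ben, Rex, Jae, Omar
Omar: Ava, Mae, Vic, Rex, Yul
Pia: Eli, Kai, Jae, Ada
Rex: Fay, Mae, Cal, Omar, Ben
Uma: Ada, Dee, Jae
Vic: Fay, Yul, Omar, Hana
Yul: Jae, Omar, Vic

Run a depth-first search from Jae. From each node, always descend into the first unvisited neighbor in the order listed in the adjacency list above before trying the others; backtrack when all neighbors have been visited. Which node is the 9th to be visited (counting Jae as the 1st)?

Visit Jae
Jae → Cal
Cal → Rex
Rex → Fay
Fay → Dee
Dee → Mae
Mae → Hana
Hana → Vic
Vic → Yul
Yul → Omar
Omar → Ava
Mae → Ben
Ben → Kai
Kai → Pia
Pia → Eli
Pia → Ada
Ada → Uma

Visit order: Jae, Cal, Rex, Fay, Dee, Mae, Hana, Vic, Yul, Omar, Ava, Ben, Kai, Pia, Eli, Ada, Uma

Yul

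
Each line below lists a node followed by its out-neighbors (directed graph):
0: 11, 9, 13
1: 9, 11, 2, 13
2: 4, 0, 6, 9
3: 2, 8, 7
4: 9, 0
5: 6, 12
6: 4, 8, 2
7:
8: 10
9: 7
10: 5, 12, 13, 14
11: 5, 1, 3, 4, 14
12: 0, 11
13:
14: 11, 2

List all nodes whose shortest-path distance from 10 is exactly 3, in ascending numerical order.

Level 0: 10
Level 1: 5, 12, 13, 14
Level 2: 0, 2, 6, 11
Level 3: 1, 3, 4, 8, 9
Level 4: 7

1, 3, 4, 8, 9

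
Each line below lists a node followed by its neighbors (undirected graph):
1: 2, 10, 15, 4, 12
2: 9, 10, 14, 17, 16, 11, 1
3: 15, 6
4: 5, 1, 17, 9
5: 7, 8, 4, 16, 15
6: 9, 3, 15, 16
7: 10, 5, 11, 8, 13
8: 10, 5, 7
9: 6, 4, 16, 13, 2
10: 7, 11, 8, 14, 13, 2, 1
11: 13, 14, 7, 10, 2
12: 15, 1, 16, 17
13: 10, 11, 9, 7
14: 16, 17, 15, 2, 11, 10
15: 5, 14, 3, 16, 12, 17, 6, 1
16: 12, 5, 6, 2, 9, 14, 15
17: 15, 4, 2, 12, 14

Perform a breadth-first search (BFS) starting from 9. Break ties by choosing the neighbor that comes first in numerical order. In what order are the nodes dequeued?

Visit 9; enqueue 2, 4, 6, 13, 16 → queue [2, 4, 6, 13, 16]
Visit 2; enqueue 1, 10, 11, 14, 17 → queue [4, 6, 13, 16, 1, 10, 11, 14, 17]
Visit 4; enqueue 5 → queue [6, 13, 16, 1, 10, 11, 14, 17, 5]
Visit 6; enqueue 3, 15 → queue [13, 16, 1, 10, 11, 14, 17, 5, 3, 15]
Visit 13; enqueue 7 → queue [16, 1, 10, 11, 14, 17, 5, 3, 15, 7]
Visit 16; enqueue 12 → queue [1, 10, 11, 14, 17, 5, 3, 15, 7, 12]
Visit 1 → queue [10, 11, 14, 17, 5, 3, 15, 7, 12]
Visit 10; enqueue 8 → queue [11, 14, 17, 5, 3, 15, 7, 12, 8]
Visit 11 → queue [14, 17, 5, 3, 15, 7, 12, 8]
Visit 14 → queue [17, 5, 3, 15, 7, 12, 8]
Visit 17 → queue [5, 3, 15, 7, 12, 8]
Visit 5 → queue [3, 15, 7, 12, 8]
Visit 3 → queue [15, 7, 12, 8]
Visit 15 → queue [7, 12, 8]
Visit 7 → queue [12, 8]
Visit 12 → queue [8]
Visit 8 → queue []

9, 2, 4, 6, 13, 16, 1, 10, 11, 14, 17, 5, 3, 15, 7, 12, 8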